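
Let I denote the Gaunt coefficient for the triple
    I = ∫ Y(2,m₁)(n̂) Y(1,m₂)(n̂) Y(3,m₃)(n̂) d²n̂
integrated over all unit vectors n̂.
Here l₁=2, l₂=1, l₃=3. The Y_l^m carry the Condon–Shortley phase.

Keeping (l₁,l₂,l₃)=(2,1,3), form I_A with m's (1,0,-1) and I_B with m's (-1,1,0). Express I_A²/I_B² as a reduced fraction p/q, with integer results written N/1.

8/3

Shared (l₁,l₂,l₃)=(2,1,3): N and (l;000)² cancel in I_A²/I_B².
A: Δ = 0!·4!·2!/7! = 1/105; Racah Σ t=0..0: t=0:+1/6 = 1/6; ⇒ 3j(2 1 3; 1 0 -1)² = 8/105, sgn +1
B: Δ = 0!·4!·2!/7! = 1/105; Racah Σ t=0..0: t=0:+1/12 = 1/12; ⇒ 3j(2 1 3; -1 1 0)² = 1/35, sgn -1
I_A²/I_B² = (8/105)/(1/35) = 8/3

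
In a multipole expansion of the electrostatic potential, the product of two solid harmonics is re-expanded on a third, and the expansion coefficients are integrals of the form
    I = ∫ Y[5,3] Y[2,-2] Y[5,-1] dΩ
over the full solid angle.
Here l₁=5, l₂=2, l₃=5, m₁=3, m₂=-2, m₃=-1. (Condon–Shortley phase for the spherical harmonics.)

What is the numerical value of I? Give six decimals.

m-sum 0 ✓  L=12 even ✓  3≤5≤7 ✓
Π(2lᵢ+1) = 11×5×11 = 605
triangle coeff Δ(5,2,5) = 1/38610
Σ_t [0,2]: t=0:+1/2880 t=1:−1/576 t=2:+1/2880 = -1/960
(3j)²=10/429 [(5 2 5; 0 0 0)], sign=+1
Σ_t [0,0]: t=0:+1/5760 = 1/5760
(3j)²=56/2145 [(5 2 5; 3 -2 -1)], sign=+1
⇒ 4πI² = 560/1521
I = (+1)√(560/1521/(4π)) = 0.17116875

0.171169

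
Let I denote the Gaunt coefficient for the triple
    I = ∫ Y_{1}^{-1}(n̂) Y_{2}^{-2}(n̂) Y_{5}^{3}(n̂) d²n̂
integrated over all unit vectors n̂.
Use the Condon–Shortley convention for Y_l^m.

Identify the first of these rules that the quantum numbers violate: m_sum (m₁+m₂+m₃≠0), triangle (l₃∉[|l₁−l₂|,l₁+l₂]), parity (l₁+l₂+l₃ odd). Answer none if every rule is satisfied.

Σmᵢ = 0  ✓
l₃∈[|l₁−l₂|,l₁+l₂]=[1,3], have l₃=5  ✗
Σlᵢ = 8 ⇒ even

triangle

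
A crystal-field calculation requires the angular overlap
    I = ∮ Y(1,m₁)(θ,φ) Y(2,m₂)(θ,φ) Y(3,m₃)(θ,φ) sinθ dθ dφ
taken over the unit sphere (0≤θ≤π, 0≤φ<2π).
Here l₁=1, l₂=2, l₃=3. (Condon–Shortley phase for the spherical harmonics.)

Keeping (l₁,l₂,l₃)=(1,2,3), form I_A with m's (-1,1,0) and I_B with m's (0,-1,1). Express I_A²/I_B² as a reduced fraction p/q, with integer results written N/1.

Same 1,2,3: normalisation and zero-m 3j drop out of the ratio.
A: Δ: 0! 2! 4! / 7! → 1/105; sum: t=0:+1/12 = 1/12; 3j²(1 2 3; -1 1 0) = Δ·Π!·Σ² = 1/35  (sign -1)
B: Δ: 0! 2! 4! / 7! → 1/105; sum: t=0:+1/6 = 1/6; 3j²(1 2 3; 0 -1 1) = Δ·Π!·Σ² = 8/105  (sign +1)
I_A²/I_B² = (1/35)/(8/105) = 3/8

3/8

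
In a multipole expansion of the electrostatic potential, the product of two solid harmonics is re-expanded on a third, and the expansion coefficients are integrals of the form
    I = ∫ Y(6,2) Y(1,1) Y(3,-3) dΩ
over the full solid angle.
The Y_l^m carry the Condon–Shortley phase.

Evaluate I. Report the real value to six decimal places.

0.000000

l₃=3 ∉ [5,7] — triangle fails ⇒ I = 0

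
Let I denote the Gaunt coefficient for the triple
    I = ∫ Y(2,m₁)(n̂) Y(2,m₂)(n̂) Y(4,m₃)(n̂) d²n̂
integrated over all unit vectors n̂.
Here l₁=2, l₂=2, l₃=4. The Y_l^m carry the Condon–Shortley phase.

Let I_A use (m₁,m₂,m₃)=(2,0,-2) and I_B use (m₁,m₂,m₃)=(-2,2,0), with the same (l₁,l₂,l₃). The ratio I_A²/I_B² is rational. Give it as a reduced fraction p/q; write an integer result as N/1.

15/1

Same 2,2,4: normalisation and zero-m 3j drop out of the ratio.
A: Δ: 0! 4! 4! / 9! → 1/630; sum: t=0:+1/96 = 1/96; 3j²(2 2 4; 2 0 -2) = Δ·Π!·Σ² = 1/42  (sign +1)
B: Δ: 0! 4! 4! / 9! → 1/630; sum: t=0:+1/576 = 1/576; 3j²(2 2 4; -2 2 0) = Δ·Π!·Σ² = 1/630  (sign +1)
I_A²/I_B² = (1/42)/(1/630) = 15/1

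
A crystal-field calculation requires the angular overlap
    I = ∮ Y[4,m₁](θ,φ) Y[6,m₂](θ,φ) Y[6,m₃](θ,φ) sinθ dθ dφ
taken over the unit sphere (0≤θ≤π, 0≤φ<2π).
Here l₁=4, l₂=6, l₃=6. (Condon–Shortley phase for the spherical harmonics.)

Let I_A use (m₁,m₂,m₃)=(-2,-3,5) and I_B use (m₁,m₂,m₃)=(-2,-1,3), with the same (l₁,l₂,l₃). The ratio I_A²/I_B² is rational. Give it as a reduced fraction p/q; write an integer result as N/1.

l's match ⇒ only the (l;m) 3-j factors differ between A and B.
A: triangle coeff Δ(4,6,6) = 1/15315300; Σ_t [2,3]: t=2:+1/483840 t=3:−1/1451520 = 1/725760; (3j)²=24/1547 [(4 6 6; -2 -3 5)], sign=-1
B: triangle coeff Δ(4,6,6) = 1/15315300; Σ_t [2,4]: t=2:+1/69120 t=3:−1/51840 t=4:+1/483840 = -1/362880; (3j)²=16/17017 [(4 6 6; -2 -1 3)], sign=+1
I_A²/I_B² = (24/1547)/(16/17017) = 33/2

33/2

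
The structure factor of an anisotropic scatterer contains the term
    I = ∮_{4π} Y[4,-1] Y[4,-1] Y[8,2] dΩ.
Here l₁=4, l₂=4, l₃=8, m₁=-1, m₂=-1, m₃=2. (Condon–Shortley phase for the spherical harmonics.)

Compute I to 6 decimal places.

0.237765

m-sum 0 ✓  L=16 even ✓  0≤8≤8 ✓
Π(2lᵢ+1) = 9×9×17 = 1377
triangle coeff Δ(4,4,8) = 1/218790
Σ_t [0,0]: t=0:+1/331776 = 1/331776
(3j)²=490/21879 [(4 4 8; 0 0 0)], sign=+1
Σ_t [0,0]: t=0:+1/518400 = 1/518400
(3j)²=56/2431 [(4 4 8; -1 -1 2)], sign=+1
⇒ 4πI² = 246960/347633
I = (+1)√(246960/347633/(4π)) = 0.23776497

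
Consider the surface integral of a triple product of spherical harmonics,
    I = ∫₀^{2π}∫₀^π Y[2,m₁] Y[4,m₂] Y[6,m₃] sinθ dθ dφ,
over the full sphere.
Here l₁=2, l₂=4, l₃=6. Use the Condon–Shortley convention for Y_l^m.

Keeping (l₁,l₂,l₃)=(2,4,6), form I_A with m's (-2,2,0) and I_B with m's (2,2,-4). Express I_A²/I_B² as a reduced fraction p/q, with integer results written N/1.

Shared (l₁,l₂,l₃)=(2,4,6): N and (l;000)² cancel in I_A²/I_B².
A: Δ = 0!·4!·8!/13! = 1/6435; Racah Σ t=0..0: t=0:+1/34560 = 1/34560; ⇒ 3j(2 4 6; -2 2 0)² = 1/429, sgn +1
B: Δ = 0!·4!·8!/13! = 1/6435; Racah Σ t=0..0: t=0:+1/34560 = 1/34560; ⇒ 3j(2 4 6; 2 2 -4)² = 14/429, sgn +1
I_A²/I_B² = (1/429)/(14/429) = 1/14

1/14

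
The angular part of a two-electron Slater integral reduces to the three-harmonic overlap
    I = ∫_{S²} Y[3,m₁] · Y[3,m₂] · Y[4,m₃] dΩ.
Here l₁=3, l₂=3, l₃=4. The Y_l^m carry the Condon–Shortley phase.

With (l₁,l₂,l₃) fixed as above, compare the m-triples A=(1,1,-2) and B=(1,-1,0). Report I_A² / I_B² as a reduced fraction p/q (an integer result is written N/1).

l's match ⇒ only the (l;m) 3-j factors differ between A and B.
A: triangle coeff Δ(3,3,4) = 1/34650; Σ_t [0,2]: t=0:+1/192 t=1:−1/36 t=2:+1/192 = -5/288; (3j)²=20/693 [(3 3 4; 1 1 -2)], sign=-1
B: triangle coeff Δ(3,3,4) = 1/34650; Σ_t [0,2]: t=0:+1/32 t=1:−1/36 t=2:+1/1152 = 5/1152; (3j)²=1/1386 [(3 3 4; 1 -1 0)], sign=+1
I_A²/I_B² = (20/693)/(1/1386) = 40/1

40/1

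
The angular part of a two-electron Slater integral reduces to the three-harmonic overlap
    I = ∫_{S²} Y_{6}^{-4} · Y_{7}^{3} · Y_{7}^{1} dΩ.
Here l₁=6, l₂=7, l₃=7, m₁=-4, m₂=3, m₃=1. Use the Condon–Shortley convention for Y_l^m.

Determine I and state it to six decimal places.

-0.092761

Checks pass: Σm=0; 20 even; l₃=7∈[1,13].
(2·6+1)(2·7+1)(2·7+1) = 2925
Δ: 6! 6! 8! / 21! → 1/2444321880
sum: t=0:+1/2612736000 t=1:−1/20736000 t=2:+1/1658880 t=3:−1/746496 t=4:+1/1658880 t=5:−1/20736000 t=6:+1/2612736000 = -1/4354560
3j²(6 7 7; 0 0 0) = Δ·Π!·Σ² = 1000/138567  (sign +1)
sum: t=4:+1/49766400 t=5:−1/10368000 t=6:+1/19906560 = -13/497664000
3j²(6 7 7; -4 3 1) = Δ·Π!·Σ² = 91/17765  (sign -1)
combine: 4πI² = 2925·1000/138567·91/17765 = 1365000/12623809
take √, sign -1: I = -0.09276116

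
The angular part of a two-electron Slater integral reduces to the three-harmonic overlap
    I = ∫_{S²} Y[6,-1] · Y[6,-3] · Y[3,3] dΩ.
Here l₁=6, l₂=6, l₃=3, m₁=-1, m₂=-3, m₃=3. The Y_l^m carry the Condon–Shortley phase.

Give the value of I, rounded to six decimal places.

0.000000

m-sum = -1 − 3 + 3 = -1 ≠ 0 ⇒ I = 0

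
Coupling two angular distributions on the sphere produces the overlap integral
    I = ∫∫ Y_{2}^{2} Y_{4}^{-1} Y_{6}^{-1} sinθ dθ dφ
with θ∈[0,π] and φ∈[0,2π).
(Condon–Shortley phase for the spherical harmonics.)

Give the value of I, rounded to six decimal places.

-0.094091

Checks pass: Σm=0; 12 even; l₃=6∈[2,6].
(2·2+1)(2·4+1)(2·6+1) = 585
Δ: 0! 4! 8! / 13! → 1/6435
sum: t=0:+1/2304 = 1/2304
3j²(2 4 6; 0 0 0) = Δ·Π!·Σ² = 5/143  (sign +1)
sum: t=0:+1/17280 = 1/17280
3j²(2 4 6; 2 -1 -1) = Δ·Π!·Σ² = 7/1287  (sign -1)
combine: 4πI² = 585·5/143·7/1287 = 175/1573
take √, sign -1: I = -0.09409136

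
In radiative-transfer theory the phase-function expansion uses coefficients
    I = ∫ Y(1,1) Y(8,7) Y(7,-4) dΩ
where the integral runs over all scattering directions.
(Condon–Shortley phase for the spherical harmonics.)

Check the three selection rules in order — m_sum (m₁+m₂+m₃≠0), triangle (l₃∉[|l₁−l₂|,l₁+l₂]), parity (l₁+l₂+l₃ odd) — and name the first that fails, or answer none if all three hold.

m_sum

azimuthal sum: 1 + 7 − 4 = 4  ✗
7 ≤ 7 ≤ 9 (triangle on l)
L = 1 + 8 + 7 = 16 (even)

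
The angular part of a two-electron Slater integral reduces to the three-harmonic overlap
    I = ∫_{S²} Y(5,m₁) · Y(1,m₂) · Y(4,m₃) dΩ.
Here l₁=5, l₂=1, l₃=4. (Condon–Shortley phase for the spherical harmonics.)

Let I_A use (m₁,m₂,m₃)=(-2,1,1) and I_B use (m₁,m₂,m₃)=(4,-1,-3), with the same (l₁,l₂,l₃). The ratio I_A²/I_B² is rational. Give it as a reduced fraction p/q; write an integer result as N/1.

l's match ⇒ only the (l;m) 3-j factors differ between A and B.
A: triangle coeff Δ(5,1,4) = 1/495; Σ_t [2,2]: t=2:+1/1440 = 1/1440; (3j)²=7/165 [(5 1 4; -2 1 1)], sign=-1
B: triangle coeff Δ(5,1,4) = 1/495; Σ_t [0,0]: t=0:+1/10080 = 1/10080; (3j)²=4/55 [(5 1 4; 4 -1 -3)], sign=-1
I_A²/I_B² = (7/165)/(4/55) = 7/12

7/12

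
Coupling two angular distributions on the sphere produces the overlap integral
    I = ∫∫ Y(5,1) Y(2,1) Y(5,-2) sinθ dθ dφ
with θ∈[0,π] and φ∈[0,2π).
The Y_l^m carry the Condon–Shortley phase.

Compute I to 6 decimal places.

0.104819

Checks pass: Σm=0; 12 even; l₃=5∈[3,7].
(2·5+1)(2·2+1)(2·5+1) = 605
Δ: 2! 8! 2! / 13! → 1/38610
sum: t=0:+1/2880 t=1:−1/576 t=2:+1/2880 = -1/960
3j²(5 2 5; 0 0 0) = Δ·Π!·Σ² = 10/429  (sign +1)
sum: t=1:−1/1440 t=2:+1/2880 = -1/2880
3j²(5 2 5; 1 1 -2) = Δ·Π!·Σ² = 7/715  (sign +1)
combine: 4πI² = 605·10/429·7/715 = 70/507
take √, sign +1: I = 0.10481902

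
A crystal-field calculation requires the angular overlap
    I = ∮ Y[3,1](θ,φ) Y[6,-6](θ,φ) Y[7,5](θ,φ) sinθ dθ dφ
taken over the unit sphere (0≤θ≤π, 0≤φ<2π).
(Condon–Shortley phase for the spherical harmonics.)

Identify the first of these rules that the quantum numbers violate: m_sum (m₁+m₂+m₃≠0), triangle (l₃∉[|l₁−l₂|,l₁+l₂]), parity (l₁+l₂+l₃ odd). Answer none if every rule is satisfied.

azimuthal sum: 1 − 6 + 5 = 0  ✓
3 ≤ 7 ≤ 9 (triangle on l)  ✓
L = 3 + 6 + 7 = 16 (even)  ✓

none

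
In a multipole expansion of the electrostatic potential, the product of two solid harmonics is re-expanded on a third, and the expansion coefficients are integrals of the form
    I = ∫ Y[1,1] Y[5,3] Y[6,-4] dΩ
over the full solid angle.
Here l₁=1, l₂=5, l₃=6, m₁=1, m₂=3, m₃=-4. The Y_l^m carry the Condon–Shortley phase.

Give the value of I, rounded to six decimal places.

Rules hold: Σm=0, L=12 even, 4≤6≤6.
N = 3·11·13 = 429
Δ = 0!·2!·10!/13! = 1/858
Racah Σ t=0..0: t=0:+1/14400 = 1/14400
⇒ 3j(1 5 6; 0 0 0)² = 6/143, sgn +1
Racah Σ t=0..0: t=0:+1/161280 = 1/161280
⇒ 3j(1 5 6; 1 3 -4)² = 15/286, sgn +1
4πI² = N·(3j₀)²·(3jₘ)² = 135/143
I = +1·√(0.944056/4π) = 0.27409047

0.274090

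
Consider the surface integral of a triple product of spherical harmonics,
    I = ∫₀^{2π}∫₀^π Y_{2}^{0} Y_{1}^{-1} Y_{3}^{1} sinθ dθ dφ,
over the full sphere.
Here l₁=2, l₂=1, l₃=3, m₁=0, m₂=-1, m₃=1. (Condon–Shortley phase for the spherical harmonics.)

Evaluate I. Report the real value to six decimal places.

Checks pass: Σm=0; 6 even; l₃=3∈[1,3].
(2·2+1)(2·1+1)(2·3+1) = 105
Δ: 0! 4! 2! / 7! → 1/105
sum: t=0:+1/4 = 1/4
3j²(2 1 3; 0 0 0) = Δ·Π!·Σ² = 3/35  (sign -1)
sum: t=0:+1/8 = 1/8
3j²(2 1 3; 0 -1 1) = Δ·Π!·Σ² = 2/35  (sign +1)
combine: 4πI² = 105·3/35·2/35 = 18/35
take √, sign -1: I = -0.20230066

-0.202301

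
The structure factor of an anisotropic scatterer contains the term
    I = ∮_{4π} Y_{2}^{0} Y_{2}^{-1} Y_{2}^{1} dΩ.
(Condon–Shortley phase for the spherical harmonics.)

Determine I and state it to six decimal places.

-0.090112

m-sum 0 ✓  L=6 even ✓  0≤2≤4 ✓
Π(2lᵢ+1) = 5×5×5 = 125
triangle coeff Δ(2,2,2) = 1/630
Σ_t [0,2]: t=0:+1/8 t=1:−1/1 t=2:+1/8 = -3/4
(3j)²=2/35 [(2 2 2; 0 0 0)], sign=-1
Σ_t [0,1]: t=0:+1/4 t=1:−1/2 = -1/4
(3j)²=1/70 [(2 2 2; 0 -1 1)], sign=+1
⇒ 4πI² = 5/49
I = (-1)√(5/49/(4π)) = -0.09011188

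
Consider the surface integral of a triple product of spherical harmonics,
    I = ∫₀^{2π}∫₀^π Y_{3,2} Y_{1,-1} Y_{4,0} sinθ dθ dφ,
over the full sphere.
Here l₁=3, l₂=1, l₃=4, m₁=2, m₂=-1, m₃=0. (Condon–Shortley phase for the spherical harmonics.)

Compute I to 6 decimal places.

m-sum = 2 − 1 + 0 = 1 ≠ 0 ⇒ I = 0

0.000000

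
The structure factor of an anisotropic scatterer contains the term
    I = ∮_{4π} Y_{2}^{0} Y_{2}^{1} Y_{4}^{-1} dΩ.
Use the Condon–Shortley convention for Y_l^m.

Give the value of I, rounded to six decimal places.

-0.220728

Checks pass: Σm=0; 8 even; l₃=4∈[0,4].
(2·2+1)(2·2+1)(2·4+1) = 225
Δ: 0! 4! 4! / 9! → 1/630
sum: t=0:+1/16 = 1/16
3j²(2 2 4; 0 0 0) = Δ·Π!·Σ² = 2/35  (sign +1)
sum: t=0:+1/24 = 1/24
3j²(2 2 4; 0 1 -1) = Δ·Π!·Σ² = 1/21  (sign -1)
combine: 4πI² = 225·2/35·1/21 = 30/49
take √, sign -1: I = -0.22072812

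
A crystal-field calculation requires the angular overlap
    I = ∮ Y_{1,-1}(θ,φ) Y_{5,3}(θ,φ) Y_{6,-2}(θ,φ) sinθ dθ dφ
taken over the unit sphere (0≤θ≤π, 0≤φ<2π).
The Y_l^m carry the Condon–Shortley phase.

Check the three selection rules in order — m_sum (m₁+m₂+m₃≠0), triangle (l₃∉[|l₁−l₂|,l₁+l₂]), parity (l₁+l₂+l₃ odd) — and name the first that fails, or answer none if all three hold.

m₁+m₂+m₃ = -1 + 3 − 2 = 0  ✓
triangle: |1−5|=4 ≤ l₃=6 ≤ 1+5=6  ✓
parity: l₁+l₂+l₃ = 12 is even  ✓

none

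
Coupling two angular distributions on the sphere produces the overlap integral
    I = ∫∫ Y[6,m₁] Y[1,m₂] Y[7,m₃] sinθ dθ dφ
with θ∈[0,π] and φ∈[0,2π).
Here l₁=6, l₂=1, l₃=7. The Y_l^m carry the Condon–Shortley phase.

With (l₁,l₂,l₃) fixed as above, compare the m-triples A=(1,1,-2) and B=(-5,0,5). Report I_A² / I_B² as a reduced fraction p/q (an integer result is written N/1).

Shared (l₁,l₂,l₃)=(6,1,7): N and (l;000)² cancel in I_A²/I_B².
A: Δ = 0!·12!·2!/15! = 1/1365; Racah Σ t=0..0: t=0:+1/1209600 = 1/1209600; ⇒ 3j(6 1 7; 1 1 -2)² = 12/455, sgn -1
B: Δ = 0!·12!·2!/15! = 1/1365; Racah Σ t=0..0: t=0:+1/39916800 = 1/39916800; ⇒ 3j(6 1 7; -5 0 5)² = 8/455, sgn +1
I_A²/I_B² = (12/455)/(8/455) = 3/2

3/2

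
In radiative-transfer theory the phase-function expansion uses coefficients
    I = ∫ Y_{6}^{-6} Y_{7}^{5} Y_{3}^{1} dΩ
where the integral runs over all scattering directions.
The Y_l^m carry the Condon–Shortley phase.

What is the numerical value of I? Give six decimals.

0.138620

Checks pass: Σm=0; 16 even; l₃=3∈[1,13].
(2·6+1)(2·7+1)(2·3+1) = 1365
Δ: 10! 2! 4! / 17! → 1/2042040
sum: t=4:+1/207360 t=5:−1/57600 t=6:+1/207360 = -1/129600
3j²(6 7 3; 0 0 0) = Δ·Π!·Σ² = 168/12155  (sign +1)
sum: t=10:+1/29030400 = 1/29030400
3j²(6 7 3; -6 5 1) = Δ·Π!·Σ² = 99/7735  (sign +1)
combine: 4πI² = 1365·168/12155·99/7735 = 4536/18785
take √, sign +1: I = 0.13862003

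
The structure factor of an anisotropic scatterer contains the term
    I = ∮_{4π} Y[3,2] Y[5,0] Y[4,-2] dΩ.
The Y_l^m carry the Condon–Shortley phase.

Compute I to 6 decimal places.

-0.171327

Rules hold: Σm=0, L=12 even, 2≤4≤8.
N = 7·11·9 = 693
Δ = 4!·2!·6!/13! = 1/180180
Racah Σ t=1..3: t=1:−1/576 t=2:+1/144 t=3:−1/576 = 1/288
⇒ 3j(3 5 4; 0 0 0)² = 20/1001, sgn +1
Racah Σ t=0..1: t=0:+1/2880 t=1:−1/576 = -1/720
⇒ 3j(3 5 4; 2 0 -2)² = 80/3003, sgn -1
4πI² = N·(3j₀)²·(3jₘ)² = 4800/13013
I = -1·√(0.368862/4π) = -0.17132746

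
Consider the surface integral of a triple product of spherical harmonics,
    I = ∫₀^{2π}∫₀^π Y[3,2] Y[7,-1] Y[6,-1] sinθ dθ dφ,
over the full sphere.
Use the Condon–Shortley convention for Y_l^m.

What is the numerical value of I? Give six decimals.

0.132863

m-sum 0 ✓  L=16 even ✓  4≤6≤10 ✓
Π(2lᵢ+1) = 7×15×13 = 1365
triangle coeff Δ(3,7,6) = 1/2042040
Σ_t [1,3]: t=1:−1/207360 t=2:+1/57600 t=3:−1/207360 = 1/129600
(3j)²=168/12155 [(3 7 6; 0 0 0)], sign=+1
Σ_t [0,1]: t=0:+1/414720 t=1:−1/172800 = -7/2073600
(3j)²=343/29172 [(3 7 6; 2 -1 -1)], sign=+1
⇒ 4πI² = 100842/454597
I = (+1)√(100842/454597/(4π)) = 0.13286253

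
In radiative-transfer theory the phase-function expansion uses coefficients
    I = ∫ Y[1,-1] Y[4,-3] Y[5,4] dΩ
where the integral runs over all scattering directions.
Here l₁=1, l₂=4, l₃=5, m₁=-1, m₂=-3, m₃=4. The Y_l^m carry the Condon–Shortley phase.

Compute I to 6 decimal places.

0.294638

Rules hold: Σm=0, L=10 even, 3≤5≤5.
N = 3·9·11 = 297
Δ = 0!·2!·8!/11! = 1/495
Racah Σ t=0..0: t=0:+1/576 = 1/576
⇒ 3j(1 4 5; 0 0 0)² = 5/99, sgn -1
Racah Σ t=0..0: t=0:+1/10080 = 1/10080
⇒ 3j(1 4 5; -1 -3 4)² = 4/55, sgn -1
4πI² = N·(3j₀)²·(3jₘ)² = 12/11
I = +1·√(1.09091/4π) = 0.29463840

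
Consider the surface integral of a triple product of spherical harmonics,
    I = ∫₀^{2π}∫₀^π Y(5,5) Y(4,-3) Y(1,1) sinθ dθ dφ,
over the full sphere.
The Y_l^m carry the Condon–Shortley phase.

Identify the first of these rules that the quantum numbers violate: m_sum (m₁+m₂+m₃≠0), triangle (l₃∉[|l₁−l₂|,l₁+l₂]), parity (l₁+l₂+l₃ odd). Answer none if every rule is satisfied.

m_sum

azimuthal sum: 5 − 3 + 1 = 3  ✗
1 ≤ 1 ≤ 9 (triangle on l)
L = 5 + 4 + 1 = 10 (even)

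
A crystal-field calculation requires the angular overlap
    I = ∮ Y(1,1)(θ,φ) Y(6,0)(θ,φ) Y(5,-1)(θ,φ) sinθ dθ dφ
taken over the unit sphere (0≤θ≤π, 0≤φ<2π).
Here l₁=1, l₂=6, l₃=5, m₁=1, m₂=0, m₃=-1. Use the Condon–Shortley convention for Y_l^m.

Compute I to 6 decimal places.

m-sum 0 ✓  L=12 even ✓  5≤5≤7 ✓
Π(2lᵢ+1) = 3×13×11 = 429
triangle coeff Δ(1,6,5) = 1/858
Σ_t [1,1]: t=1:−1/14400 = -1/14400
(3j)²=6/143 [(1 6 5; 0 0 0)], sign=+1
Σ_t [0,0]: t=0:+1/34560 = 1/34560
(3j)²=5/286 [(1 6 5; 1 0 -1)], sign=+1
⇒ 4πI² = 45/143
I = (+1)√(45/143/(4π)) = 0.15824621

0.158246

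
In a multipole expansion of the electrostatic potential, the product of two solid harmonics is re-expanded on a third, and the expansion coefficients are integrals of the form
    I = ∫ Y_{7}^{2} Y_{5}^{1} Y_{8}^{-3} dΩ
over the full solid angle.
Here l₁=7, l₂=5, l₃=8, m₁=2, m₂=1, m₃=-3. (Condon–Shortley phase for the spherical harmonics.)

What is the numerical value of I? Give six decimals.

m-sum 0 ✓  L=20 even ✓  2≤8≤12 ✓
Π(2lᵢ+1) = 15×11×17 = 2805
triangle coeff Δ(7,5,8) = 1/814773960
Σ_t [0,4]: t=0:+1/87091200 t=1:−1/4976640 t=2:+1/2073600 t=3:−1/4976640 t=4:+1/87091200 = 1/9676800
(3j)²=360/46189 [(7 5 8; 0 0 0)], sign=+1
Σ_t [0,4]: t=0:+1/248832000 t=1:−1/12441600 t=2:+1/5806080 t=3:−1/17418240 t=4:+1/418037760 = 61/1492992000
(3j)²=3721/503880 [(7 5 8; 2 1 -3)], sign=-1
⇒ 4πI² = 167445/1037153
I = (-1)√(167445/1037153/(4π)) = -0.11334693

-0.113347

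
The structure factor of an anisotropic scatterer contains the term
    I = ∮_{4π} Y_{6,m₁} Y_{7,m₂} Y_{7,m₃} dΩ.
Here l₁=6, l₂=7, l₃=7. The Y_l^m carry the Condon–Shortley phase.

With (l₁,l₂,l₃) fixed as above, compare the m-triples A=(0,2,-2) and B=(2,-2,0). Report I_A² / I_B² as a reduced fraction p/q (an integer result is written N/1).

Same 6,7,7: normalisation and zero-m 3j drop out of the ratio.
A: Δ: 6! 6! 8! / 21! → 1/2444321880; sum: t=1:−1/580608000 t=2:+1/11612160 t=3:−1/1866240 t=4:+1/1658880 t=5:−1/8294400 t=6:+1/373248000 = 1/29859840; 3j²(6 7 7; 0 2 -2) = Δ·Π!·Σ² = 125/277134  (sign -1)
B: Δ: 6! 6! 8! / 21! → 1/2444321880; sum: t=0:+1/24883200 t=1:−1/2488320 t=2:+1/1658880 t=3:−1/6220800 t=4:+1/174182400 = 1/11612160; 3j²(6 7 7; 2 -2 0) = Δ·Π!·Σ² = 150/46189  (sign -1)
I_A²/I_B² = (125/277134)/(150/46189) = 5/36

5/36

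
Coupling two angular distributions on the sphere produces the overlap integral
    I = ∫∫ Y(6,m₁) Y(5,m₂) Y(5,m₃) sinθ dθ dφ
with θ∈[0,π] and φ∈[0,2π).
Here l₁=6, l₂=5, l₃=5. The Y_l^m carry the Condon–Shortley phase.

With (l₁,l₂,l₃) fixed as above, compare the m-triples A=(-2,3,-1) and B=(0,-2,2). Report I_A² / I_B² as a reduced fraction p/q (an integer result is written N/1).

l's match ⇒ only the (l;m) 3-j factors differ between A and B.
A: triangle coeff Δ(6,5,5) = 1/28588560; Σ_t [4,6]: t=4:+1/55296 t=5:−1/25920 t=6:+1/138240 = -11/829440; (3j)²=11/1326 [(6 5 5; -2 3 -1)], sign=-1
B: triangle coeff Δ(6,5,5) = 1/28588560; Σ_t [0,3]: t=0:+1/3110400 t=1:−1/57600 t=2:+1/13824 t=3:−1/31104 = 1/43200; (3j)²=108/12155 [(6 5 5; 0 -2 2)], sign=-1
I_A²/I_B² = (11/1326)/(108/12155) = 605/648

605/648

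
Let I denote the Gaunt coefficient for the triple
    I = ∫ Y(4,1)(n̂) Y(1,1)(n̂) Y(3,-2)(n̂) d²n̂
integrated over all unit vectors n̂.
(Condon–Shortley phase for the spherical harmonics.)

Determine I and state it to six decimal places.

-0.106622

Rules hold: Σm=0, L=8 even, 3≤3≤5.
N = 9·3·7 = 189
Δ = 2!·6!·0!/9! = 1/252
Racah Σ t=1..1: t=1:−1/36 = -1/36
⇒ 3j(4 1 3; 0 0 0)² = 4/63, sgn +1
Racah Σ t=2..2: t=2:+1/240 = 1/240
⇒ 3j(4 1 3; 1 1 -2)² = 1/84, sgn -1
4πI² = N·(3j₀)²·(3jₘ)² = 1/7
I = -1·√(0.142857/4π) = -0.10662181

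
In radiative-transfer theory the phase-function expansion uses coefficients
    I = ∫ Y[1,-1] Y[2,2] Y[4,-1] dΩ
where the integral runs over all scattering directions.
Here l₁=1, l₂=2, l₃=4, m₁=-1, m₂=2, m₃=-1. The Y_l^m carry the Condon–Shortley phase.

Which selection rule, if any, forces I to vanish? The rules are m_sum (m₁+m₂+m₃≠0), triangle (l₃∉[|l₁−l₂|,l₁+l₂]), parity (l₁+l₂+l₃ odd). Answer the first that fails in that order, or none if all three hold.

m₁+m₂+m₃ = -1 + 2 − 1 = 0  ✓
triangle: |1−2|=1 ≤ l₃=4 ≤ 1+2=3  ✗
parity: l₁+l₂+l₃ = 7 is odd

triangle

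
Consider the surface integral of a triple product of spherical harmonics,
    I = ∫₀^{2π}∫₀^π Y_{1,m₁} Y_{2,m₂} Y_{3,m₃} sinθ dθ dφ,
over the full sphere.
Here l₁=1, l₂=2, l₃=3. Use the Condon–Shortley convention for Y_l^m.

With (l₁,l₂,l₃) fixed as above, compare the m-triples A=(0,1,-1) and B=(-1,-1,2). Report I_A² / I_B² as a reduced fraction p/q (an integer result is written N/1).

4/5

Same 1,2,3: normalisation and zero-m 3j drop out of the ratio.
A: Δ: 0! 2! 4! / 7! → 1/105; sum: t=0:+1/6 = 1/6; 3j²(1 2 3; 0 1 -1) = Δ·Π!·Σ² = 8/105  (sign +1)
B: Δ: 0! 2! 4! / 7! → 1/105; sum: t=0:+1/12 = 1/12; 3j²(1 2 3; -1 -1 2) = Δ·Π!·Σ² = 2/21  (sign -1)
I_A²/I_B² = (8/105)/(2/21) = 4/5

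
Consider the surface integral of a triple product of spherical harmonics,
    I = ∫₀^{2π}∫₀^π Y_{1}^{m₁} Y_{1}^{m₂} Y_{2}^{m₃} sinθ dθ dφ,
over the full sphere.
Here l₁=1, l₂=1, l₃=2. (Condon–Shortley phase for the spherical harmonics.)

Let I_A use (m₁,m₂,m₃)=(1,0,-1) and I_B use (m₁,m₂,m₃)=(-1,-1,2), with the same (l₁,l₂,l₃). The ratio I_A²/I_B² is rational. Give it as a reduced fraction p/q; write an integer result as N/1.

1/2

Same 1,1,2: normalisation and zero-m 3j drop out of the ratio.
A: Δ: 0! 2! 2! / 5! → 1/30; sum: t=0:+1/2 = 1/2; 3j²(1 1 2; 1 0 -1) = Δ·Π!·Σ² = 1/10  (sign -1)
B: Δ: 0! 2! 2! / 5! → 1/30; sum: t=0:+1/4 = 1/4; 3j²(1 1 2; -1 -1 2) = Δ·Π!·Σ² = 1/5  (sign +1)
I_A²/I_B² = (1/10)/(1/5) = 1/2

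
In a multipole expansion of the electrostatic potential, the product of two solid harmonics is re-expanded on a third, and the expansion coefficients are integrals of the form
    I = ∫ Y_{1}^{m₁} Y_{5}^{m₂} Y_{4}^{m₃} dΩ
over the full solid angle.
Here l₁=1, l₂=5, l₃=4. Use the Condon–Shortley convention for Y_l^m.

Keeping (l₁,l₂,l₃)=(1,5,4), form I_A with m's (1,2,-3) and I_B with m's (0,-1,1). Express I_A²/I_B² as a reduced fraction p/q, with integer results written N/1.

Shared (l₁,l₂,l₃)=(1,5,4): N and (l;000)² cancel in I_A²/I_B².
A: Δ = 2!·0!·8!/11! = 1/495; Racah Σ t=0..0: t=0:+1/10080 = 1/10080; ⇒ 3j(1 5 4; 1 2 -3)² = 1/165, sgn -1
B: Δ = 2!·0!·8!/11! = 1/495; Racah Σ t=1..1: t=1:−1/720 = -1/720; ⇒ 3j(1 5 4; 0 -1 1)² = 8/165, sgn +1
I_A²/I_B² = (1/165)/(8/165) = 1/8

1/8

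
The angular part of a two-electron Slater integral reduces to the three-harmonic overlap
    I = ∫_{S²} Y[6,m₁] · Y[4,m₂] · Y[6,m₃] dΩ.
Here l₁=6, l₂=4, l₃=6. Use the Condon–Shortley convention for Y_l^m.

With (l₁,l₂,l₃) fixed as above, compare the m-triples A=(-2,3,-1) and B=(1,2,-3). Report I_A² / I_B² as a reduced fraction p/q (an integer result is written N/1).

343/288

l's match ⇒ only the (l;m) 3-j factors differ between A and B.
A: triangle coeff Δ(6,4,6) = 1/15315300; Σ_t [3,4]: t=3:−1/103680 t=4:+1/82944 = 1/414720; (3j)²=49/43758 [(6 4 6; -2 3 -1)], sign=-1
B: triangle coeff Δ(6,4,6) = 1/15315300; Σ_t [2,4]: t=2:+1/69120 t=3:−1/51840 t=4:+1/483840 = -1/362880; (3j)²=16/17017 [(6 4 6; 1 2 -3)], sign=+1
I_A²/I_B² = (49/43758)/(16/17017) = 343/288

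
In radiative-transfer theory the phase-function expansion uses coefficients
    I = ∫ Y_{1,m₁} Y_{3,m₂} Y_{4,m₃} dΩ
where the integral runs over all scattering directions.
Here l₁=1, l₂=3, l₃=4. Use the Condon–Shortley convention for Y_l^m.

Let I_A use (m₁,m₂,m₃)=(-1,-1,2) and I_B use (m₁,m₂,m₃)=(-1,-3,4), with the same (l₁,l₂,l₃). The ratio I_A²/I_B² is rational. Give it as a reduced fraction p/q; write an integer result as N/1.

Same 1,3,4: normalisation and zero-m 3j drop out of the ratio.
A: Δ: 0! 2! 6! / 9! → 1/252; sum: t=0:+1/96 = 1/96; 3j²(1 3 4; -1 -1 2) = Δ·Π!·Σ² = 5/84  (sign +1)
B: Δ: 0! 2! 6! / 9! → 1/252; sum: t=0:+1/1440 = 1/1440; 3j²(1 3 4; -1 -3 4) = Δ·Π!·Σ² = 1/9  (sign +1)
I_A²/I_B² = (5/84)/(1/9) = 15/28

15/28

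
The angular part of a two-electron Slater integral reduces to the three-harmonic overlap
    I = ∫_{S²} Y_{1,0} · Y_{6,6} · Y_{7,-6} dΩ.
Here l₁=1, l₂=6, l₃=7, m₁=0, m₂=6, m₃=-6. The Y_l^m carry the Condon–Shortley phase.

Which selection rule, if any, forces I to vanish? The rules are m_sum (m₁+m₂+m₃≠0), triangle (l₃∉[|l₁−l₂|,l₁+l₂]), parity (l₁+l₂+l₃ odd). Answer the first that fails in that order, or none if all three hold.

none

azimuthal sum: 0 + 6 − 6 = 0  ✓
5 ≤ 7 ≤ 7 (triangle on l)  ✓
L = 1 + 6 + 7 = 14 (even)  ✓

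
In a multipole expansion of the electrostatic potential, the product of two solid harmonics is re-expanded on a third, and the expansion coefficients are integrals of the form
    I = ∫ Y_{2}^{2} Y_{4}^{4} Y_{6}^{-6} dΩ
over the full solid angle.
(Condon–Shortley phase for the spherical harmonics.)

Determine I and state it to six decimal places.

Rules hold: Σm=0, L=12 even, 2≤6≤6.
N = 5·9·13 = 585
Δ = 0!·4!·8!/13! = 1/6435
Racah Σ t=0..0: t=0:+1/2304 = 1/2304
⇒ 3j(2 4 6; 0 0 0)² = 5/143, sgn +1
Racah Σ t=0..0: t=0:+1/967680 = 1/967680
⇒ 3j(2 4 6; 2 4 -6)² = 1/13, sgn +1
4πI² = N·(3j₀)²·(3jₘ)² = 225/143
I = +1·√(1.57343/4π) = 0.35384927

0.353849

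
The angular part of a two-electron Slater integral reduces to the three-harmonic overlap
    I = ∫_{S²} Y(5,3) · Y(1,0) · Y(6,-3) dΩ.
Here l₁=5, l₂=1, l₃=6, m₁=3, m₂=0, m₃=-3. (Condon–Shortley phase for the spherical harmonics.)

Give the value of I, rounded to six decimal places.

Checks pass: Σm=0; 12 even; l₃=6∈[4,6].
(2·5+1)(2·1+1)(2·6+1) = 429
Δ: 0! 10! 2! / 13! → 1/858
sum: t=0:+1/14400 = 1/14400
3j²(5 1 6; 0 0 0) = Δ·Π!·Σ² = 6/143  (sign +1)
sum: t=0:+1/80640 = 1/80640
3j²(5 1 6; 3 0 -3) = Δ·Π!·Σ² = 9/286  (sign -1)
combine: 4πI² = 429·6/143·9/286 = 81/143
take √, sign -1: I = -0.21230956

-0.212310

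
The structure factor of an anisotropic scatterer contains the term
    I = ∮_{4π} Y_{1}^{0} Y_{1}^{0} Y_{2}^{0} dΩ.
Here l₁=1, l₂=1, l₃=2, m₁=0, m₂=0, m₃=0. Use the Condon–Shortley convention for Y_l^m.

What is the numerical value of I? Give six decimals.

0.252313

Checks pass: Σm=0; 4 even; l₃=2∈[0,2].
(2·1+1)(2·1+1)(2·2+1) = 45
Δ: 0! 2! 2! / 5! → 1/30
sum: t=0:+1/1 = 1/1
3j²(1 1 2; 0 0 0) = Δ·Π!·Σ² = 2/15  (sign +1)
(m-triple is (0,0,0) — same symbol as above.)
combine: 4πI² = 45·2/15·2/15 = 4/5
take √, sign +1: I = 0.25231325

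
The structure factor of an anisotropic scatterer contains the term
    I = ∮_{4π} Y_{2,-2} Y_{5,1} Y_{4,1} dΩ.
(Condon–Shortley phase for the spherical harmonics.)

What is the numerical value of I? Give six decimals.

0.000000

l₁+l₂+l₃=11 is odd: 3j(l;000)=0 ⇒ I=0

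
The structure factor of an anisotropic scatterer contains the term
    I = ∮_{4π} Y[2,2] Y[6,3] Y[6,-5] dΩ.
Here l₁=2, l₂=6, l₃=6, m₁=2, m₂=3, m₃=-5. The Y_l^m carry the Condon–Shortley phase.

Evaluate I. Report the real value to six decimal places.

0.120286

Rules hold: Σm=0, L=14 even, 4≤6≤8.
N = 5·13·13 = 845
Δ = 2!·2!·10!/15! = 1/90090
Racah Σ t=0..2: t=0:+1/69120 t=1:−1/14400 t=2:+1/69120 = -7/172800
⇒ 3j(2 6 6; 0 0 0)² = 14/715, sgn -1
Racah Σ t=0..0: t=0:+1/1451520 = 1/1451520
⇒ 3j(2 6 6; 2 3 -5)² = 1/91, sgn -1
4πI² = N·(3j₀)²·(3jₘ)² = 2/11
I = +1·√(0.181818/4π) = 0.12028562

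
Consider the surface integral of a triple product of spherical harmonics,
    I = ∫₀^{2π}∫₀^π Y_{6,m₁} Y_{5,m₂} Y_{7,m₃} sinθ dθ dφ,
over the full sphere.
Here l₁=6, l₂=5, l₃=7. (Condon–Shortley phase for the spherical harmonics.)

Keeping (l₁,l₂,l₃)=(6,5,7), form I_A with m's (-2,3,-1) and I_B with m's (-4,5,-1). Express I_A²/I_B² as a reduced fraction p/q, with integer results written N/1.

3/50

Shared (l₁,l₂,l₃)=(6,5,7): N and (l;000)² cancel in I_A²/I_B².
A: Δ = 4!·8!·6!/19! = 1/174594420; Racah Σ t=2..4: t=2:+1/4147200 t=3:−1/518400 t=4:+1/663552 = -1/5529600; ⇒ 3j(6 5 7; -2 3 -1)² = 98/230945, sgn -1
B: Δ = 4!·8!·6!/19! = 1/174594420; Racah Σ t=4..4: t=4:+1/24883200 = 1/24883200; ⇒ 3j(6 5 7; -4 5 -1)² = 980/138567, sgn +1
I_A²/I_B² = (98/230945)/(980/138567) = 3/50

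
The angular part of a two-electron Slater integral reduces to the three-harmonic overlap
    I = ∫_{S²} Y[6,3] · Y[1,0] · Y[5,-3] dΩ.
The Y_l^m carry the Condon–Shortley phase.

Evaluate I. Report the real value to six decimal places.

Checks pass: Σm=0; 12 even; l₃=5∈[5,7].
(2·6+1)(2·1+1)(2·5+1) = 429
Δ: 2! 10! 0! / 13! → 1/858
sum: t=1:−1/14400 = -1/14400
3j²(6 1 5; 0 0 0) = Δ·Π!·Σ² = 6/143  (sign +1)
sum: t=1:−1/80640 = -1/80640
3j²(6 1 5; 3 0 -3) = Δ·Π!·Σ² = 9/286  (sign -1)
combine: 4πI² = 429·6/143·9/286 = 81/143
take √, sign -1: I = -0.21230956

-0.212310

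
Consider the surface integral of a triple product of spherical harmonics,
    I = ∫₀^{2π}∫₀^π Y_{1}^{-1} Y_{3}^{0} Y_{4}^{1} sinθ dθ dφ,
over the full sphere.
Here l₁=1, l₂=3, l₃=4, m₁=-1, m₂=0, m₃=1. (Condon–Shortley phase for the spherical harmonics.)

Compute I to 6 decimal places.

-0.194664

Checks pass: Σm=0; 8 even; l₃=4∈[2,4].
(2·1+1)(2·3+1)(2·4+1) = 189
Δ: 0! 2! 6! / 9! → 1/252
sum: t=0:+1/36 = 1/36
3j²(1 3 4; 0 0 0) = Δ·Π!·Σ² = 4/63  (sign +1)
sum: t=0:+1/72 = 1/72
3j²(1 3 4; -1 0 1) = Δ·Π!·Σ² = 5/126  (sign -1)
combine: 4πI² = 189·4/63·5/126 = 10/21
take √, sign -1: I = -0.19466390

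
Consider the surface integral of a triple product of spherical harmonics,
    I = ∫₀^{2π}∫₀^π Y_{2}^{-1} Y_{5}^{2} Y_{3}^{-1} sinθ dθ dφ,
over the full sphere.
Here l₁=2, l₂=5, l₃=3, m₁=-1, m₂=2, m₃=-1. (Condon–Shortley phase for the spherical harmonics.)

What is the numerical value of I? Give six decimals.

m-sum 0 ✓  L=10 even ✓  3≤3≤7 ✓
Π(2lᵢ+1) = 5×11×7 = 385
triangle coeff Δ(2,5,3) = 1/2310
Σ_t [2,2]: t=2:+1/144 = 1/144
(3j)²=10/231 [(2 5 3; 0 0 0)], sign=-1
Σ_t [3,3]: t=3:−1/288 = -1/288
(3j)²=1/22 [(2 5 3; -1 2 -1)], sign=-1
⇒ 4πI² = 25/33
I = (+1)√(25/33/(4π)) = 0.24553200

0.245532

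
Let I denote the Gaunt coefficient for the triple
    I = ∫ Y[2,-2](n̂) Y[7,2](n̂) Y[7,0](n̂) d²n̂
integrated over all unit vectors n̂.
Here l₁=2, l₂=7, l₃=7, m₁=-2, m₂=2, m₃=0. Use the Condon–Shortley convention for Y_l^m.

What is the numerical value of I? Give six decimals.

-0.192231

m-sum 0 ✓  L=16 even ✓  5≤7≤9 ✓
Π(2lᵢ+1) = 5×15×15 = 1125
triangle coeff Δ(2,7,7) = 1/185640
Σ_t [0,2]: t=0:+1/2419200 t=1:−1/518400 t=2:+1/2419200 = -1/907200
(3j)²=56/3315 [(2 7 7; 0 0 0)], sign=+1
Σ_t [2,2]: t=2:+1/2419200 = 1/2419200
(3j)²=27/1105 [(2 7 7; -2 2 0)], sign=-1
⇒ 4πI² = 22680/48841
I = (-1)√(22680/48841/(4π)) = -0.19223140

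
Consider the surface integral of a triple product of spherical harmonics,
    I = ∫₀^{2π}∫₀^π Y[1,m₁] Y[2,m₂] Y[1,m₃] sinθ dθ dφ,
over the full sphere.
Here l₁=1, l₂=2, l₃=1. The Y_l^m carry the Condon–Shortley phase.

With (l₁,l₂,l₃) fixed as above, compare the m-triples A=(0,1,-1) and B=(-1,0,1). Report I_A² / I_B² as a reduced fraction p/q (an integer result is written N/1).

l's match ⇒ only the (l;m) 3-j factors differ between A and B.
A: triangle coeff Δ(1,2,1) = 1/30; Σ_t [1,1]: t=1:−1/2 = -1/2; (3j)²=1/10 [(1 2 1; 0 1 -1)], sign=-1
B: triangle coeff Δ(1,2,1) = 1/30; Σ_t [2,2]: t=2:+1/4 = 1/4; (3j)²=1/30 [(1 2 1; -1 0 1)], sign=+1
I_A²/I_B² = (1/10)/(1/30) = 3/1

3/1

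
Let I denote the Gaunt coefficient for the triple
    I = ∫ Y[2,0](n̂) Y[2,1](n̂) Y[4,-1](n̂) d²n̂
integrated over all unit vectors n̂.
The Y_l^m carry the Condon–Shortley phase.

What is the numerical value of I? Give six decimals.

-0.220728

Rules hold: Σm=0, L=8 even, 0≤4≤4.
N = 5·5·9 = 225
Δ = 0!·4!·4!/9! = 1/630
Racah Σ t=0..0: t=0:+1/16 = 1/16
⇒ 3j(2 2 4; 0 0 0)² = 2/35, sgn +1
Racah Σ t=0..0: t=0:+1/24 = 1/24
⇒ 3j(2 2 4; 0 1 -1)² = 1/21, sgn -1
4πI² = N·(3j₀)²·(3jₘ)² = 30/49
I = -1·√(0.612245/4π) = -0.22072812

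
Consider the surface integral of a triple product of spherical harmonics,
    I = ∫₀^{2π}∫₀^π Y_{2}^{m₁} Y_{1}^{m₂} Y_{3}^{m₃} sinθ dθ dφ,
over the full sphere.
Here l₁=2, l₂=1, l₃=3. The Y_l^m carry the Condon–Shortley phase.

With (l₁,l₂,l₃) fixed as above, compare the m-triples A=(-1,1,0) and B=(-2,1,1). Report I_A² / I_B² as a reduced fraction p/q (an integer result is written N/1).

3/1

l's match ⇒ only the (l;m) 3-j factors differ between A and B.
A: triangle coeff Δ(2,1,3) = 1/105; Σ_t [0,0]: t=0:+1/12 = 1/12; (3j)²=1/35 [(2 1 3; -1 1 0)], sign=-1
B: triangle coeff Δ(2,1,3) = 1/105; Σ_t [0,0]: t=0:+1/48 = 1/48; (3j)²=1/105 [(2 1 3; -2 1 1)], sign=+1
I_A²/I_B² = (1/35)/(1/105) = 3/1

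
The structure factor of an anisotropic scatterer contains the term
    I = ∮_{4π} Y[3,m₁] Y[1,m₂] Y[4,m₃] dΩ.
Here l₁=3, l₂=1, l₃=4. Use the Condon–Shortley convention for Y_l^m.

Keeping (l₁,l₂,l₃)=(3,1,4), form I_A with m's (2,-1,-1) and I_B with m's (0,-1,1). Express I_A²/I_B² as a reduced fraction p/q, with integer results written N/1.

Shared (l₁,l₂,l₃)=(3,1,4): N and (l;000)² cancel in I_A²/I_B².
A: Δ = 0!·6!·2!/9! = 1/252; Racah Σ t=0..0: t=0:+1/240 = 1/240; ⇒ 3j(3 1 4; 2 -1 -1)² = 1/84, sgn -1
B: Δ = 0!·6!·2!/9! = 1/252; Racah Σ t=0..0: t=0:+1/72 = 1/72; ⇒ 3j(3 1 4; 0 -1 1)² = 5/126, sgn -1
I_A²/I_B² = (1/84)/(5/126) = 3/10

3/10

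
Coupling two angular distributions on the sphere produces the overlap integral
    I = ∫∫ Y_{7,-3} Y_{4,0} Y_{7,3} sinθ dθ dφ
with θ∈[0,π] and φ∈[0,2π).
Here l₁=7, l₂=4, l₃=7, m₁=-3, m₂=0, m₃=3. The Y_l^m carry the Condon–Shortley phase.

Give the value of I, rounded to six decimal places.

m-sum 0 ✓  L=18 even ✓  3≤7≤11 ✓
Π(2lᵢ+1) = 15×9×15 = 2025
triangle coeff Δ(7,4,7) = 1/58198140
Σ_t [0,4]: t=0:+1/17418240 t=1:−1/622080 t=2:+1/230400 t=3:−1/622080 t=4:+1/17418240 = 1/806400
(3j)²=2268/230945 [(7 4 7; 0 0 0)], sign=-1
Σ_t [0,4]: t=0:+1/2090188800 t=1:−1/13063680 t=2:+1/1290240 t=3:−1/1088640 t=4:+1/9953280 = -83/696729600
(3j)²=6889/6466460 [(7 4 7; -3 0 3)], sign=-1
⇒ 4πI² = 45198729/2133423721
I = (+1)√(45198729/2133423721/(4π)) = 0.04106006

0.041060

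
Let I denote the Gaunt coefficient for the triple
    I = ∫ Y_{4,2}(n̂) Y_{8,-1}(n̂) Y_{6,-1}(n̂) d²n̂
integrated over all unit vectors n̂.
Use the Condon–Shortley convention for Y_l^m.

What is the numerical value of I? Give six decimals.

m-sum 0 ✓  L=18 even ✓  4≤6≤12 ✓
Π(2lᵢ+1) = 9×17×13 = 1989
triangle coeff Δ(4,8,6) = 1/23279256
Σ_t [2,4]: t=2:+1/1658880 t=3:−1/518400 t=4:+1/1658880 = -1/1382400
(3j)²=504/46189 [(4 8 6; 0 0 0)], sign=-1
Σ_t [0,2]: t=0:+1/43545600 t=1:−1/2073600 t=2:+1/1382400 = 23/87091200
(3j)²=2645/554268 [(4 8 6; 2 -1 -1)], sign=-1
⇒ 4πI² = 999810/9653501
I = (+1)√(999810/9653501/(4π)) = 0.09078443

0.090784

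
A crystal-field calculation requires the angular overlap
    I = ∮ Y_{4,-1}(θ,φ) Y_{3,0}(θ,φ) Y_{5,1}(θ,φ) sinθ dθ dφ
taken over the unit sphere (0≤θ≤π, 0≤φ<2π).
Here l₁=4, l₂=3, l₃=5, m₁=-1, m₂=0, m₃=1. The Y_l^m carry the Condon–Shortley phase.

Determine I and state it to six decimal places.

m-sum 0 ✓  L=12 even ✓  1≤5≤7 ✓
Π(2lᵢ+1) = 9×7×11 = 693
triangle coeff Δ(4,3,5) = 1/180180
Σ_t [0,2]: t=0:+1/576 t=1:−1/144 t=2:+1/576 = -1/288
(3j)²=20/1001 [(4 3 5; 0 0 0)], sign=+1
Σ_t [0,2]: t=0:+1/1440 t=1:−1/192 t=2:+1/432 = -19/8640
(3j)²=361/30030 [(4 3 5; -1 0 1)], sign=-1
⇒ 4πI² = 2166/13013
I = (-1)√(2166/13013/(4π)) = -0.11508947

-0.115089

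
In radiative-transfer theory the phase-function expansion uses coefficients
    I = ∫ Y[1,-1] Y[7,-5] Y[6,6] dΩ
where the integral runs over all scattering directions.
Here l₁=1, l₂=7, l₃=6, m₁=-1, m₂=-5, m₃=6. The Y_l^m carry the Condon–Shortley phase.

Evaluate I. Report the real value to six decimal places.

-0.034990

Checks pass: Σm=0; 14 even; l₃=6∈[6,8].
(2·1+1)(2·7+1)(2·6+1) = 585
Δ: 2! 0! 12! / 15! → 1/1365
sum: t=1:−1/518400 = -1/518400
3j²(1 7 6; 0 0 0) = Δ·Π!·Σ² = 7/195  (sign -1)
sum: t=2:+1/958003200 = 1/958003200
3j²(1 7 6; -1 -5 6) = Δ·Π!·Σ² = 1/1365  (sign +1)
combine: 4πI² = 585·7/195·1/1365 = 1/65
take √, sign -1: I = -0.03498955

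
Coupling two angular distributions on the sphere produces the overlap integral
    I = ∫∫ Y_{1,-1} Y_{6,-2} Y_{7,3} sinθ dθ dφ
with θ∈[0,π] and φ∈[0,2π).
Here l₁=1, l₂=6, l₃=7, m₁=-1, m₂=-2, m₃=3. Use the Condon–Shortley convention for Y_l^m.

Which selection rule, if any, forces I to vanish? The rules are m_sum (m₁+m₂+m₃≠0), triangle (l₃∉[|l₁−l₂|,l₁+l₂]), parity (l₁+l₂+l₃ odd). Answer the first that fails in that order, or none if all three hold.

m₁+m₂+m₃ = -1 − 2 + 3 = 0  ✓
triangle: |1−6|=5 ≤ l₃=7 ≤ 1+6=7  ✓
parity: l₁+l₂+l₃ = 14 is even  ✓

none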